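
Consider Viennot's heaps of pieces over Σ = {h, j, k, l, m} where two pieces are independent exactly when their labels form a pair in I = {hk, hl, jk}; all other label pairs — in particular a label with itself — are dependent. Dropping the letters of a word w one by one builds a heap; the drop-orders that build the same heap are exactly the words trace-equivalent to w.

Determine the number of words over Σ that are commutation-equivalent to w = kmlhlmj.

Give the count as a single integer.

#0=k has no predecessor
#1=m depends on [0:k]
#2=l depends on [1:m]
#3=h depends on [1:m]
#4=l depends on [2:l]
#5=m depends on [3:h, 4:l]
#6=j depends on [5:m]
sources: [0:k]
N(rest) = Σ N(rest − s) over sources s of rest; N(one piece) = 1:
  size 1 → [6]=1
  size 2 → [5,6]=1
  size 3 → [3,5,6]=1  [4,5,6]=1
  size 4 → [2,4,5,6]=1  [3,4,5,6]=2
  size 5 → [2,3,4,5,6]=3
  first=0(k) contributes 3

3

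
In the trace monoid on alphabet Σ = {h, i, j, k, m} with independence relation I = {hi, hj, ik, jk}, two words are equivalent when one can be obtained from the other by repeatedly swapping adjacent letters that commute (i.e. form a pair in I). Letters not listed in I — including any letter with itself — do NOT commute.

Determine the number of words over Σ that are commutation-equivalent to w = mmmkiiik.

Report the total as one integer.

10

piece 0:m — minimal
piece 1:m rests on {0:m}
piece 2:m rests on {1:m}
piece 3:k rests on {2:m}
piece 4:i rests on {2:m}
piece 5:i rests on {4:i}
piece 6:i rests on {5:i}
piece 7:k rests on {3:k}
minimal pieces: {0:m}
ways to finish when only these pieces remain (= sum over removing one remaining piece with nothing left below it):
  1 left: {6}→1  {7}→1
  2 left: {3,7}→1  {5,6}→1  {6,7}→2
  3 left: {3,6,7}→3  {4,5,6}→1  {5,6,7}→3
  4 left: {3,5,6,7}→6  {4,5,6,7}→4
  5 left: {3,4,5,6,7}→10
  6 left: {2,3,4,5,6,7}→10
  placing 0:m first → 10 extensions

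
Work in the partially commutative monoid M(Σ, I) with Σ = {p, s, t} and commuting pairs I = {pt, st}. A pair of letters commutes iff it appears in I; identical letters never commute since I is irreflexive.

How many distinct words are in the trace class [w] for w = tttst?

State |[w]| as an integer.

0(t) covers ∅
1(t) covers 0:t
2(t) covers 1:t
3(s) covers ∅
4(t) covers 2:t
floor of heap: 0:t, 3:s
completions by unplaced set U, small U first (add the entries for U minus each lowest piece of U):
  |U|=1: {3}:1  {4}:1
  |U|=2: {2,4}:1  {3,4}:2
  |U|=3: {1,2,4}:1  {2,3,4}:3
  start at 0(t): 4
  start at 3(s): 1
sum over floor = 5

5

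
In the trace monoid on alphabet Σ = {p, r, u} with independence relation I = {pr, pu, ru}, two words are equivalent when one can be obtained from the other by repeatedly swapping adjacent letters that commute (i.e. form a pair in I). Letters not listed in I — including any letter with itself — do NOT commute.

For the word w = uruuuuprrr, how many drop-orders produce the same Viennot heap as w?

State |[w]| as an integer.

piece 0:u — minimal
piece 1:r — minimal
piece 2:u rests on {0:u}
piece 3:u rests on {2:u}
piece 4:u rests on {3:u}
piece 5:u rests on {4:u}
piece 6:p — minimal
piece 7:r rests on {1:r}
piece 8:r rests on {7:r}
piece 9:r rests on {8:r}
minimal pieces: {0:u, 1:r, 6:p}
ways to finish when only these pieces remain (= sum over removing one remaining piece with nothing left below it):
  1 left: {5}→1  {6}→1  {9}→1
  2 left: {4,5}→1  {5,6}→2  {5,9}→2  {6,9}→2  {8,9}→1
  3 left: {3,4,5}→1  {4,5,6}→3  {4,5,9}→3  {5,6,9}→6  {5,8,9}→3  {6,8,9}→3  {7,8,9}→1
  4 left: {1,7,8,9}→1  {2,3,4,5}→1  {3,4,5,6}→4  {3,4,5,9}→4  {4,5,6,9}→12  {4,5,8,9}→6  {5,6,8,9}→12  {5,7,8,9}→4  {6,7,8,9}→4
  5 left: {0,2,3,4,5}→1  {1,5,7,8,9}→5  {1,6,7,8,9}→5  {2,3,4,5,6}→5  {2,3,4,5,9}→5  {3,4,5,6,9}→20  {3,4,5,8,9}→10  {4,5,6,8,9}→30  {4,5,7,8,9}→10  {5,6,7,8,9}→20
  6 left: {0,2,3,4,5,6}→6  {0,2,3,4,5,9}→6  {1,4,5,7,8,9}→15  {1,5,6,7,8,9}→30  {2,3,4,5,6,9}→30  {2,3,4,5,8,9}→15  {3,4,5,6,8,9}→60  {3,4,5,7,8,9}→20  {4,5,6,7,8,9}→60
  7 left: {0,2,3,4,5,6,9}→42  {0,2,3,4,5,8,9}→21  {1,3,4,5,7,8,9}→35  {1,4,5,6,7,8,9}→105  {2,3,4,5,6,8,9}→105  {2,3,4,5,7,8,9}→35  {3,4,5,6,7,8,9}→140
  8 left: {0,2,3,4,5,6,8,9}→168  {0,2,3,4,5,7,8,9}→56  {1,2,3,4,5,7,8,9}→70  {1,3,4,5,6,7,8,9}→280  {2,3,4,5,6,7,8,9}→280
  placing 0:u first → 630 extensions
  placing 1:r first → 504 extensions
  placing 6:p first → 126 extensions
total linear extensions = 1260

1260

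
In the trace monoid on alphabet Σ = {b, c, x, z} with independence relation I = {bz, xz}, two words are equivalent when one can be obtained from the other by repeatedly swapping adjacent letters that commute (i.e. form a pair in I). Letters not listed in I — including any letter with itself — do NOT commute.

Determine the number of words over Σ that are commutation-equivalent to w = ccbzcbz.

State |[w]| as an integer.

4

#0=c has no predecessor
#1=c depends on [0:c]
#2=b depends on [1:c]
#3=z depends on [1:c]
#4=c depends on [2:b, 3:z]
#5=b depends on [4:c]
#6=z depends on [4:c]
sources: [0:c]
N(rest) = Σ N(rest − s) over sources s of rest; N(one piece) = 1:
  size 1 → [5]=1  [6]=1
  size 2 → [5,6]=2
  size 3 → [4,5,6]=2
  size 4 → [2,4,5,6]=2  [3,4,5,6]=2
  size 5 → [2,3,4,5,6]=4
  first=0(c) contributes 4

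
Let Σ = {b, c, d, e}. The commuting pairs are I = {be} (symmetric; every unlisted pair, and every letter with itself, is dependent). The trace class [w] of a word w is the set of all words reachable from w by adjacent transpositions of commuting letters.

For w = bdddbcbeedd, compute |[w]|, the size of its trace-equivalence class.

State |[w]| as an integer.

drop 0:b onto floor
drop 1:d onto {0:b}
drop 2:d onto {1:d}
drop 3:d onto {2:d}
drop 4:b onto {3:d}
drop 5:c onto {4:b}
drop 6:b onto {5:c}
drop 7:e onto {5:c}
drop 8:e onto {7:e}
drop 9:d onto {6:b, 8:e}
drop 10:d onto {9:d}
ground layer = {0:b}
drop-orders for the pieces not yet dropped (sum over which currently-grounded one goes next):
  1 to go: {10} 1
  2 to go: {9,10} 1
  3 to go: {6,9,10} 1  {8,9,10} 1
  4 to go: {6,8,9,10} 2  {7,8,9,10} 1
  5 to go: {6,7,8,9,10} 3
  6 to go: {5,6,7,8,9,10} 3
  7 to go: {4,5,6,7,8,9,10} 3
  8 to go: {3,4,5,6,7,8,9,10} 3
  9 to go: {2,3,4,5,6,7,8,9,10} 3
  if 0:b drops first: 3 orders

3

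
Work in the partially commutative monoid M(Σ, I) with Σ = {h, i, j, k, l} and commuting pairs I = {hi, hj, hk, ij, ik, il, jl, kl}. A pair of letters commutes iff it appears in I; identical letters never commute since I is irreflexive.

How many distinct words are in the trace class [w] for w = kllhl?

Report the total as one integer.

0(k) covers ∅
1(l) covers ∅
2(l) covers 1:l
3(h) covers 2:l
4(l) covers 3:h
floor of heap: 0:k, 1:l
completions by unplaced set U, small U first (add the entries for U minus each lowest piece of U):
  |U|=1: {0}:1  {4}:1
  |U|=2: {0,4}:2  {3,4}:1
  |U|=3: {0,3,4}:3  {2,3,4}:1
  start at 0(k): 1
  start at 1(l): 4
sum over floor = 5

5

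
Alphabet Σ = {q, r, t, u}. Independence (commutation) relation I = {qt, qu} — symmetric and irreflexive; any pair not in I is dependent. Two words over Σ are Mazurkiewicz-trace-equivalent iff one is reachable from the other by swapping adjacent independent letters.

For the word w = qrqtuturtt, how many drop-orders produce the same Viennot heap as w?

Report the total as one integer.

5

piece 0:q — minimal
piece 1:r rests on {0:q}
piece 2:q rests on {1:r}
piece 3:t rests on {1:r}
piece 4:u rests on {3:t}
piece 5:t rests on {4:u}
piece 6:u rests on {5:t}
piece 7:r rests on {2:q, 6:u}
piece 8:t rests on {7:r}
piece 9:t rests on {8:t}
minimal pieces: {0:q}
ways to finish when only these pieces remain (= sum over removing one remaining piece with nothing left below it):
  1 left: {9}→1
  2 left: {8,9}→1
  3 left: {7,8,9}→1
  4 left: {2,7,8,9}→1  {6,7,8,9}→1
  5 left: {2,6,7,8,9}→2  {5,6,7,8,9}→1
  6 left: {2,5,6,7,8,9}→3  {4,5,6,7,8,9}→1
  7 left: {2,4,5,6,7,8,9}→4  {3,4,5,6,7,8,9}→1
  8 left: {2,3,4,5,6,7,8,9}→5
  placing 0:q first → 5 extensions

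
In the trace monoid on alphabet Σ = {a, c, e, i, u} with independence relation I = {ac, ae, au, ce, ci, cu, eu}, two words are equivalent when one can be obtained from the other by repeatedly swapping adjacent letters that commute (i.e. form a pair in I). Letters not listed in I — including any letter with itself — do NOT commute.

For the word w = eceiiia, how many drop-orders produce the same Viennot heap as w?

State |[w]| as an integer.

#0=e has no predecessor
#1=c has no predecessor
#2=e depends on [0:e]
#3=i depends on [2:e]
#4=i depends on [3:i]
#5=i depends on [4:i]
#6=a depends on [5:i]
sources: [0:e, 1:c]
N(rest) = Σ N(rest − s) over sources s of rest; N(one piece) = 1:
  size 1 → [1]=1  [6]=1
  size 2 → [1,6]=2  [5,6]=1
  size 3 → [1,5,6]=3  [4,5,6]=1
  size 4 → [1,4,5,6]=4  [3,4,5,6]=1
  size 5 → [1,3,4,5,6]=5  [2,3,4,5,6]=1
  first=0(e) contributes 6
  first=1(c) contributes 1
|[w]| = 7

7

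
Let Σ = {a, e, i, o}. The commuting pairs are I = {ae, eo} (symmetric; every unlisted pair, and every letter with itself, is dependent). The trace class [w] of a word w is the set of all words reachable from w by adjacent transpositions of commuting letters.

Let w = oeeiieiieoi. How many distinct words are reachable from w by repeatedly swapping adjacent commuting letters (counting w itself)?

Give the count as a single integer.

piece 0:o — minimal
piece 1:e — minimal
piece 2:e rests on {1:e}
piece 3:i rests on {0:o, 2:e}
piece 4:i rests on {3:i}
piece 5:e rests on {4:i}
piece 6:i rests on {5:e}
piece 7:i rests on {6:i}
piece 8:e rests on {7:i}
piece 9:o rests on {7:i}
piece 10:i rests on {8:e, 9:o}
minimal pieces: {0:o, 1:e}
ways to finish when only these pieces remain (= sum over removing one remaining piece with nothing left below it):
  1 left: {10}→1
  2 left: {8,10}→1  {9,10}→1
  3 left: {8,9,10}→2
  4 left: {7,8,9,10}→2
  5 left: {6,7,8,9,10}→2
  6 left: {5,6,7,8,9,10}→2
  7 left: {4,5,6,7,8,9,10}→2
  8 left: {3,4,5,6,7,8,9,10}→2
  9 left: {0,3,4,5,6,7,8,9,10}→2  {2,3,4,5,6,7,8,9,10}→2
  placing 0:o first → 2 extensions
  placing 1:e first → 4 extensions
total linear extensions = 6

6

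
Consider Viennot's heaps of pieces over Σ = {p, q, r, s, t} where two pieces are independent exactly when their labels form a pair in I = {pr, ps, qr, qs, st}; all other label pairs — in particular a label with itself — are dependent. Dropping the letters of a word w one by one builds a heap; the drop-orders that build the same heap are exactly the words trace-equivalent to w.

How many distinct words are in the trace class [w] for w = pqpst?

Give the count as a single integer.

0(p) covers ∅
1(q) covers 0:p
2(p) covers 1:q
3(s) covers ∅
4(t) covers 2:p
floor of heap: 0:p, 3:s
completions by unplaced set U, small U first (add the entries for U minus each lowest piece of U):
  |U|=1: {3}:1  {4}:1
  |U|=2: {2,4}:1  {3,4}:2
  |U|=3: {1,2,4}:1  {2,3,4}:3
  start at 0(p): 4
  start at 3(s): 1
sum over floor = 5

5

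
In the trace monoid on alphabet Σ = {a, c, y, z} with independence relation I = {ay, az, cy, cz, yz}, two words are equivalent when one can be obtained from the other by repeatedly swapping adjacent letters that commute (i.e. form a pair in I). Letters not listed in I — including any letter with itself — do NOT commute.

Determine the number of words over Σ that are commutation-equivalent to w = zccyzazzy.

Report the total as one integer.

#0=z has no predecessor
#1=c has no predecessor
#2=c depends on [1:c]
#3=y has no predecessor
#4=z depends on [0:z]
#5=a depends on [2:c]
#6=z depends on [4:z]
#7=z depends on [6:z]
#8=y depends on [3:y]
sources: [0:z, 1:c, 3:y]
N(rest) = Σ N(rest − s) over sources s of rest; N(one piece) = 1:
  size 1 → [5]=1  [7]=1  [8]=1
  size 2 → [2,5]=1  [3,8]=1  [5,7]=2  [5,8]=2  [6,7]=1  [7,8]=2
  size 3 → [1,2,5]=1  [2,5,7]=3  [2,5,8]=3  [3,5,8]=3  [3,7,8]=3  [4,6,7]=1  [5,6,7]=3  [5,7,8]=6  [6,7,8]=3
  size 4 → [0,4,6,7]=1  [1,2,5,7]=4  [1,2,5,8]=4  [2,3,5,8]=6  [2,5,6,7]=6  [2,5,7,8]=12  [3,5,7,8]=12  [3,6,7,8]=6  [4,5,6,7]=4  [4,6,7,8]=4  [5,6,7,8]=12
  size 5 → [0,4,5,6,7]=5  [0,4,6,7,8]=5  [1,2,3,5,8]=10  [1,2,5,6,7]=10  [1,2,5,7,8]=20  [2,3,5,7,8]=30  [2,4,5,6,7]=10  [2,5,6,7,8]=30  [3,4,6,7,8]=10  [3,5,6,7,8]=30  [4,5,6,7,8]=20
  size 6 → [0,2,4,5,6,7]=15  [0,3,4,6,7,8]=15  [0,4,5,6,7,8]=30  [1,2,3,5,7,8]=60  [1,2,4,5,6,7]=20  [1,2,5,6,7,8]=60  [2,3,5,6,7,8]=90  [2,4,5,6,7,8]=60  [3,4,5,6,7,8]=60
  size 7 → [0,1,2,4,5,6,7]=35  [0,2,4,5,6,7,8]=105  [0,3,4,5,6,7,8]=105  [1,2,3,5,6,7,8]=210  [1,2,4,5,6,7,8]=140  [2,3,4,5,6,7,8]=210
  first=0(z) contributes 560
  first=1(c) contributes 420
  first=3(y) contributes 280
|[w]| = 1260

1260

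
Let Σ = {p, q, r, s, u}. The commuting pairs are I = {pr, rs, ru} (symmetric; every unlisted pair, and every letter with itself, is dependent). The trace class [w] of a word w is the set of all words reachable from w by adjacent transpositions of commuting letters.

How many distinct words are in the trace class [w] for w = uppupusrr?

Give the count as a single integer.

drop 0:u onto floor
drop 1:p onto {0:u}
drop 2:p onto {1:p}
drop 3:u onto {2:p}
drop 4:p onto {3:u}
drop 5:u onto {4:p}
drop 6:s onto {5:u}
drop 7:r onto floor
drop 8:r onto {7:r}
ground layer = {0:u, 7:r}
drop-orders for the pieces not yet dropped (sum over which currently-grounded one goes next):
  1 to go: {6} 1  {8} 1
  2 to go: {5,6} 1  {6,8} 2  {7,8} 1
  3 to go: {4,5,6} 1  {5,6,8} 3  {6,7,8} 3
  4 to go: {3,4,5,6} 1  {4,5,6,8} 4  {5,6,7,8} 6
  5 to go: {2,3,4,5,6} 1  {3,4,5,6,8} 5  {4,5,6,7,8} 10
  6 to go: {1,2,3,4,5,6} 1  {2,3,4,5,6,8} 6  {3,4,5,6,7,8} 15
  7 to go: {0,1,2,3,4,5,6} 1  {1,2,3,4,5,6,8} 7  {2,3,4,5,6,7,8} 21
  if 0:u drops first: 28 orders
  if 7:r drops first: 8 orders
heap linearizations: 36

36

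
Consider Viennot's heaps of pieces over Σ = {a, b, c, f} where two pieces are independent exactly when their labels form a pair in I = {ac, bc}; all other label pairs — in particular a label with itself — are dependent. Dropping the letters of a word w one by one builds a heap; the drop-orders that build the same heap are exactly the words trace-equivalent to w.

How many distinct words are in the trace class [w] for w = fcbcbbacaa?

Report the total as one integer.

piece 0:f — minimal
piece 1:c rests on {0:f}
piece 2:b rests on {0:f}
piece 3:c rests on {1:c}
piece 4:b rests on {2:b}
piece 5:b rests on {4:b}
piece 6:a rests on {5:b}
piece 7:c rests on {3:c}
piece 8:a rests on {6:a}
piece 9:a rests on {8:a}
minimal pieces: {0:f}
ways to finish when only these pieces remain (= sum over removing one remaining piece with nothing left below it):
  1 left: {7}→1  {9}→1
  2 left: {3,7}→1  {7,9}→2  {8,9}→1
  3 left: {1,3,7}→1  {3,7,9}→3  {6,8,9}→1  {7,8,9}→3
  4 left: {1,3,7,9}→4  {3,7,8,9}→6  {5,6,8,9}→1  {6,7,8,9}→4
  5 left: {1,3,7,8,9}→10  {3,6,7,8,9}→10  {4,5,6,8,9}→1  {5,6,7,8,9}→5
  6 left: {1,3,6,7,8,9}→20  {2,4,5,6,8,9}→1  {3,5,6,7,8,9}→15  {4,5,6,7,8,9}→6
  7 left: {1,3,5,6,7,8,9}→35  {2,4,5,6,7,8,9}→7  {3,4,5,6,7,8,9}→21
  8 left: {1,3,4,5,6,7,8,9}→56  {2,3,4,5,6,7,8,9}→28
  placing 0:f first → 84 extensions

84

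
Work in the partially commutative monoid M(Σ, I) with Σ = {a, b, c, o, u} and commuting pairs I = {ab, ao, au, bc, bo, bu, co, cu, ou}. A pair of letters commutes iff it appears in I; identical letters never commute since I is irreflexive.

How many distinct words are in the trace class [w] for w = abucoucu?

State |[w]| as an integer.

1120

piece 0:a — minimal
piece 1:b — minimal
piece 2:u — minimal
piece 3:c rests on {0:a}
piece 4:o — minimal
piece 5:u rests on {2:u}
piece 6:c rests on {3:c}
piece 7:u rests on {5:u}
minimal pieces: {0:a, 1:b, 2:u, 4:o}
ways to finish when only these pieces remain (= sum over removing one remaining piece with nothing left below it):
  1 left: {1}→1  {4}→1  {6}→1  {7}→1
  2 left: {1,4}→2  {1,6}→2  {1,7}→2  {3,6}→1  {4,6}→2  {4,7}→2  {5,7}→1  {6,7}→2
  3 left: {0,3,6}→1  {1,3,6}→3  {1,4,6}→6  {1,4,7}→6  {1,5,7}→3  {1,6,7}→6  {2,5,7}→1  {3,4,6}→3  {3,6,7}→3  {4,5,7}→3  {4,6,7}→6  {5,6,7}→3
  4 left: {0,1,3,6}→4  {0,3,4,6}→4  {0,3,6,7}→4  {1,2,5,7}→4  {1,3,4,6}→12  {1,3,6,7}→12  {1,4,5,7}→12  {1,4,6,7}→24  {1,5,6,7}→12  {2,4,5,7}→4  {2,5,6,7}→4  {3,4,6,7}→12  {3,5,6,7}→6  {4,5,6,7}→12
  5 left: {0,1,3,4,6}→20  {0,1,3,6,7}→20  {0,3,4,6,7}→20  {0,3,5,6,7}→10  {1,2,4,5,7}→20  {1,2,5,6,7}→20  {1,3,4,6,7}→60  {1,3,5,6,7}→30  {1,4,5,6,7}→60  {2,3,5,6,7}→10  {2,4,5,6,7}→20  {3,4,5,6,7}→30
  6 left: {0,1,3,4,6,7}→120  {0,1,3,5,6,7}→60  {0,2,3,5,6,7}→20  {0,3,4,5,6,7}→60  {1,2,3,5,6,7}→60  {1,2,4,5,6,7}→120  {1,3,4,5,6,7}→180  {2,3,4,5,6,7}→60
  placing 0:a first → 420 extensions
  placing 1:b first → 140 extensions
  placing 2:u first → 420 extensions
  placing 4:o first → 140 extensions
total linear extensions = 1120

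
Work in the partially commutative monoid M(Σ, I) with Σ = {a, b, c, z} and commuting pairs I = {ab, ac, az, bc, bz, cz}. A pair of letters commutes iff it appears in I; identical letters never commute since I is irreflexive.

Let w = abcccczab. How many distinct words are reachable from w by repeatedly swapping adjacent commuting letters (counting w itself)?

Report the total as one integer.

piece 0:a — minimal
piece 1:b — minimal
piece 2:c — minimal
piece 3:c rests on {2:c}
piece 4:c rests on {3:c}
piece 5:c rests on {4:c}
piece 6:z — minimal
piece 7:a rests on {0:a}
piece 8:b rests on {1:b}
minimal pieces: {0:a, 1:b, 2:c, 6:z}
ways to finish when only these pieces remain (= sum over removing one remaining piece with nothing left below it):
  1 left: {5}→1  {6}→1  {7}→1  {8}→1
  2 left: {0,7}→1  {1,8}→1  {4,5}→1  {5,6}→2  {5,7}→2  {5,8}→2  {6,7}→2  {6,8}→2  {7,8}→2
  3 left: {0,5,7}→3  {0,6,7}→3  {0,7,8}→3  {1,5,8}→3  {1,6,8}→3  {1,7,8}→3  {3,4,5}→1  {4,5,6}→3  {4,5,7}→3  {4,5,8}→3  {5,6,7}→6  {5,6,8}→6  {5,7,8}→6  {6,7,8}→6
  4 left: {0,1,7,8}→6  {0,4,5,7}→6  {0,5,6,7}→12  {0,5,7,8}→12  {0,6,7,8}→12  {1,4,5,8}→6  {1,5,6,8}→12  {1,5,7,8}→12  {1,6,7,8}→12  {2,3,4,5}→1  {3,4,5,6}→4  {3,4,5,7}→4  {3,4,5,8}→4  {4,5,6,7}→12  {4,5,6,8}→12  {4,5,7,8}→12  {5,6,7,8}→24
  5 left: {0,1,5,7,8}→30  {0,1,6,7,8}→30  {0,3,4,5,7}→10  {0,4,5,6,7}→30  {0,4,5,7,8}→30  {0,5,6,7,8}→60  {1,3,4,5,8}→10  {1,4,5,6,8}→30  {1,4,5,7,8}→30  {1,5,6,7,8}→60  {2,3,4,5,6}→5  {2,3,4,5,7}→5  {2,3,4,5,8}→5  {3,4,5,6,7}→20  {3,4,5,6,8}→20  {3,4,5,7,8}→20  {4,5,6,7,8}→60
  6 left: {0,1,4,5,7,8}→90  {0,1,5,6,7,8}→180  {0,2,3,4,5,7}→15  {0,3,4,5,6,7}→60  {0,3,4,5,7,8}→60  {0,4,5,6,7,8}→180  {1,2,3,4,5,8}→15  {1,3,4,5,6,8}→60  {1,3,4,5,7,8}→60  {1,4,5,6,7,8}→180  {2,3,4,5,6,7}→30  {2,3,4,5,6,8}→30  {2,3,4,5,7,8}→30  {3,4,5,6,7,8}→120
  7 left: {0,1,3,4,5,7,8}→210  {0,1,4,5,6,7,8}→630  {0,2,3,4,5,6,7}→105  {0,2,3,4,5,7,8}→105  {0,3,4,5,6,7,8}→420  {1,2,3,4,5,6,8}→105  {1,2,3,4,5,7,8}→105  {1,3,4,5,6,7,8}→420  {2,3,4,5,6,7,8}→210
  placing 0:a first → 840 extensions
  placing 1:b first → 840 extensions
  placing 2:c first → 1680 extensions
  placing 6:z first → 420 extensions
total linear extensions = 3780

3780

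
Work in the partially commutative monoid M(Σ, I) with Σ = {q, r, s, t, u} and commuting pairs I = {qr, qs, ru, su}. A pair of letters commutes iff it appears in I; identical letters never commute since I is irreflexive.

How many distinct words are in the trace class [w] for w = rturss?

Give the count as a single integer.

4

piece 0:r — minimal
piece 1:t rests on {0:r}
piece 2:u rests on {1:t}
piece 3:r rests on {1:t}
piece 4:s rests on {3:r}
piece 5:s rests on {4:s}
minimal pieces: {0:r}
ways to finish when only these pieces remain (= sum over removing one remaining piece with nothing left below it):
  1 left: {2}→1  {5}→1
  2 left: {2,5}→2  {4,5}→1
  3 left: {2,4,5}→3  {3,4,5}→1
  4 left: {2,3,4,5}→4
  placing 0:r first → 4 extensions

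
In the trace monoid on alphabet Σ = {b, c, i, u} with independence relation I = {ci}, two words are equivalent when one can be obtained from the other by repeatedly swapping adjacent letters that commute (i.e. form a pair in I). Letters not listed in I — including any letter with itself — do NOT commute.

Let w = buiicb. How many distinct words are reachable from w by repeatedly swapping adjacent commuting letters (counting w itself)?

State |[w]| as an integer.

#0=b has no predecessor
#1=u depends on [0:b]
#2=i depends on [1:u]
#3=i depends on [2:i]
#4=c depends on [1:u]
#5=b depends on [3:i, 4:c]
sources: [0:b]
N(rest) = Σ N(rest − s) over sources s of rest; N(one piece) = 1:
  size 1 → [5]=1
  size 2 → [3,5]=1  [4,5]=1
  size 3 → [2,3,5]=1  [3,4,5]=2
  size 4 → [2,3,4,5]=3
  first=0(b) contributes 3

3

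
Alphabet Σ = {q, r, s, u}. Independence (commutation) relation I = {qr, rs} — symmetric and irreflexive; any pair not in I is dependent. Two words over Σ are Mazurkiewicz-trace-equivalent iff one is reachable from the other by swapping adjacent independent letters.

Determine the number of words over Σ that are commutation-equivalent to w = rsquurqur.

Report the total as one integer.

piece 0:r — minimal
piece 1:s — minimal
piece 2:q rests on {1:s}
piece 3:u rests on {0:r, 2:q}
piece 4:u rests on {3:u}
piece 5:r rests on {4:u}
piece 6:q rests on {4:u}
piece 7:u rests on {5:r, 6:q}
piece 8:r rests on {7:u}
minimal pieces: {0:r, 1:s}
ways to finish when only these pieces remain (= sum over removing one remaining piece with nothing left below it):
  1 left: {8}→1
  2 left: {7,8}→1
  3 left: {5,7,8}→1  {6,7,8}→1
  4 left: {5,6,7,8}→2
  5 left: {4,5,6,7,8}→2
  6 left: {3,4,5,6,7,8}→2
  7 left: {0,3,4,5,6,7,8}→2  {2,3,4,5,6,7,8}→2
  placing 0:r first → 2 extensions
  placing 1:s first → 4 extensions
total linear extensions = 6

6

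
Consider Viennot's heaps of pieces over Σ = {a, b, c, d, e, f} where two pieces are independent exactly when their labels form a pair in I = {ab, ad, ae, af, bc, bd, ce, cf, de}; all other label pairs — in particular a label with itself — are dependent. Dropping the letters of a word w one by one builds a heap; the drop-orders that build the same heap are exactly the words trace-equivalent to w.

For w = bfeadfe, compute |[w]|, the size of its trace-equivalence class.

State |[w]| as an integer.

14

piece 0:b — minimal
piece 1:f rests on {0:b}
piece 2:e rests on {1:f}
piece 3:a — minimal
piece 4:d rests on {1:f}
piece 5:f rests on {2:e, 4:d}
piece 6:e rests on {5:f}
minimal pieces: {0:b, 3:a}
ways to finish when only these pieces remain (= sum over removing one remaining piece with nothing left below it):
  1 left: {3}→1  {6}→1
  2 left: {3,6}→2  {5,6}→1
  3 left: {2,5,6}→1  {3,5,6}→3  {4,5,6}→1
  4 left: {2,3,5,6}→4  {2,4,5,6}→2  {3,4,5,6}→4
  5 left: {1,2,4,5,6}→2  {2,3,4,5,6}→10
  placing 0:b first → 12 extensions
  placing 3:a first → 2 extensions
total linear extensions = 14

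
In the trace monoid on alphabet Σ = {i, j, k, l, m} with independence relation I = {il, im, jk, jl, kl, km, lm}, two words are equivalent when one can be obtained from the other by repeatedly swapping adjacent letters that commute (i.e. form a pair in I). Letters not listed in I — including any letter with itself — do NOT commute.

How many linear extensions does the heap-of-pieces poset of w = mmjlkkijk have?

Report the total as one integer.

0(m) covers ∅
1(m) covers 0:m
2(j) covers 1:m
3(l) covers ∅
4(k) covers ∅
5(k) covers 4:k
6(i) covers 2:j, 5:k
7(j) covers 6:i
8(k) covers 6:i
floor of heap: 0:m, 3:l, 4:k
completions by unplaced set U, small U first (add the entries for U minus each lowest piece of U):
  |U|=1: {3}:1  {7}:1  {8}:1
  |U|=2: {3,7}:2  {3,8}:2  {7,8}:2
  |U|=3: {3,7,8}:6  {6,7,8}:2
  |U|=4: {2,6,7,8}:2  {3,6,7,8}:8  {5,6,7,8}:2
  |U|=5: {1,2,6,7,8}:2  {2,3,6,7,8}:10  {2,5,6,7,8}:4  {3,5,6,7,8}:10  {4,5,6,7,8}:2
  |U|=6: {0,1,2,6,7,8}:2  {1,2,3,6,7,8}:12  {1,2,5,6,7,8}:6  {2,3,5,6,7,8}:24  {2,4,5,6,7,8}:6  {3,4,5,6,7,8}:12
  |U|=7: {0,1,2,3,6,7,8}:14  {0,1,2,5,6,7,8}:8  {1,2,3,5,6,7,8}:42  {1,2,4,5,6,7,8}:12  {2,3,4,5,6,7,8}:42
  start at 0(m): 96
  start at 3(l): 20
  start at 4(k): 64
sum over floor = 180

180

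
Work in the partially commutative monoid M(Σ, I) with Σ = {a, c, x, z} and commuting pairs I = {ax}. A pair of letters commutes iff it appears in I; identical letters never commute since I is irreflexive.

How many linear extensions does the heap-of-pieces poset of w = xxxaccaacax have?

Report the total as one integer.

0(x) covers ∅
1(x) covers 0:x
2(x) covers 1:x
3(a) covers ∅
4(c) covers 2:x, 3:a
5(c) covers 4:c
6(a) covers 5:c
7(a) covers 6:a
8(c) covers 7:a
9(a) covers 8:c
10(x) covers 8:c
floor of heap: 0:x, 3:a
completions by unplaced set U, small U first (add the entries for U minus each lowest piece of U):
  |U|=1: {9}:1  {10}:1
  |U|=2: {9,10}:2
  |U|=3: {8,9,10}:2
  |U|=4: {7,8,9,10}:2
  |U|=5: {6,7,8,9,10}:2
  |U|=6: {5,6,7,8,9,10}:2
  |U|=7: {4,5,6,7,8,9,10}:2
  |U|=8: {2,4,5,6,7,8,9,10}:2  {3,4,5,6,7,8,9,10}:2
  |U|=9: {1,2,4,5,6,7,8,9,10}:2  {2,3,4,5,6,7,8,9,10}:4
  start at 0(x): 6
  start at 3(a): 2
sum over floor = 8

8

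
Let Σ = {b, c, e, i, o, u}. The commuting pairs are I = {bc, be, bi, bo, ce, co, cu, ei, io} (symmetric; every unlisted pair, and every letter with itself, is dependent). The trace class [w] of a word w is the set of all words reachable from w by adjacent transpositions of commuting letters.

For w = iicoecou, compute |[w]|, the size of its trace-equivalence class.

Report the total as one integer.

drop 0:i onto floor
drop 1:i onto {0:i}
drop 2:c onto {1:i}
drop 3:o onto floor
drop 4:e onto {3:o}
drop 5:c onto {2:c}
drop 6:o onto {4:e}
drop 7:u onto {1:i, 6:o}
ground layer = {0:i, 3:o}
drop-orders for the pieces not yet dropped (sum over which currently-grounded one goes next):
  1 to go: {5} 1  {7} 1
  2 to go: {2,5} 1  {5,7} 2  {6,7} 1
  3 to go: {2,5,7} 3  {4,6,7} 1  {5,6,7} 3
  4 to go: {1,2,5,7} 3  {2,5,6,7} 6  {3,4,6,7} 1  {4,5,6,7} 4
  5 to go: {0,1,2,5,7} 3  {1,2,5,6,7} 9  {2,4,5,6,7} 10  {3,4,5,6,7} 5
  6 to go: {0,1,2,5,6,7} 12  {1,2,4,5,6,7} 19  {2,3,4,5,6,7} 15
  if 0:i drops first: 34 orders
  if 3:o drops first: 31 orders
heap linearizations: 65

65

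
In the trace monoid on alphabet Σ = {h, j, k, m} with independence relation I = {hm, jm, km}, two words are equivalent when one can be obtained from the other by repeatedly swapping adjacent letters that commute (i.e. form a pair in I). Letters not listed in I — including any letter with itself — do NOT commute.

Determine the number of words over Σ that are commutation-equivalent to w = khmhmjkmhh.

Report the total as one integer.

0(k) covers ∅
1(h) covers 0:k
2(m) covers ∅
3(h) covers 1:h
4(m) covers 2:m
5(j) covers 3:h
6(k) covers 5:j
7(m) covers 4:m
8(h) covers 6:k
9(h) covers 8:h
floor of heap: 0:k, 2:m
completions by unplaced set U, small U first (add the entries for U minus each lowest piece of U):
  |U|=1: {7}:1  {9}:1
  |U|=2: {4,7}:1  {7,9}:2  {8,9}:1
  |U|=3: {2,4,7}:1  {4,7,9}:3  {6,8,9}:1  {7,8,9}:3
  |U|=4: {2,4,7,9}:4  {4,7,8,9}:6  {5,6,8,9}:1  {6,7,8,9}:4
  |U|=5: {2,4,7,8,9}:10  {3,5,6,8,9}:1  {4,6,7,8,9}:10  {5,6,7,8,9}:5
  |U|=6: {1,3,5,6,8,9}:1  {2,4,6,7,8,9}:20  {3,5,6,7,8,9}:6  {4,5,6,7,8,9}:15
  |U|=7: {0,1,3,5,6,8,9}:1  {1,3,5,6,7,8,9}:7  {2,4,5,6,7,8,9}:35  {3,4,5,6,7,8,9}:21
  |U|=8: {0,1,3,5,6,7,8,9}:8  {1,3,4,5,6,7,8,9}:28  {2,3,4,5,6,7,8,9}:56
  start at 0(k): 84
  start at 2(m): 36
sum over floor = 120

120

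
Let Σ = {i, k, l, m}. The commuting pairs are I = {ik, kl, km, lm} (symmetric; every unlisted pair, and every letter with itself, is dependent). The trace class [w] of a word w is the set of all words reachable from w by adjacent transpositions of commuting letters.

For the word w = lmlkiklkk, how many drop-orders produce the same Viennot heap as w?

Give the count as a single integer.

piece 0:l — minimal
piece 1:m — minimal
piece 2:l rests on {0:l}
piece 3:k — minimal
piece 4:i rests on {1:m, 2:l}
piece 5:k rests on {3:k}
piece 6:l rests on {4:i}
piece 7:k rests on {5:k}
piece 8:k rests on {7:k}
minimal pieces: {0:l, 1:m, 3:k}
ways to finish when only these pieces remain (= sum over removing one remaining piece with nothing left below it):
  1 left: {6}→1  {8}→1
  2 left: {4,6}→1  {6,8}→2  {7,8}→1
  3 left: {1,4,6}→1  {2,4,6}→1  {4,6,8}→3  {5,7,8}→1  {6,7,8}→3
  4 left: {0,2,4,6}→1  {1,2,4,6}→2  {1,4,6,8}→4  {2,4,6,8}→4  {3,5,7,8}→1  {4,6,7,8}→6  {5,6,7,8}→4
  5 left: {0,1,2,4,6}→3  {0,2,4,6,8}→5  {1,2,4,6,8}→10  {1,4,6,7,8}→10  {2,4,6,7,8}→10  {3,5,6,7,8}→5  {4,5,6,7,8}→10
  6 left: {0,1,2,4,6,8}→18  {0,2,4,6,7,8}→15  {1,2,4,6,7,8}→30  {1,4,5,6,7,8}→20  {2,4,5,6,7,8}→20  {3,4,5,6,7,8}→15
  7 left: {0,1,2,4,6,7,8}→63  {0,2,4,5,6,7,8}→35  {1,2,4,5,6,7,8}→70  {1,3,4,5,6,7,8}→35  {2,3,4,5,6,7,8}→35
  placing 0:l first → 140 extensions
  placing 1:m first → 70 extensions
  placing 3:k first → 168 extensions
total linear extensions = 378

378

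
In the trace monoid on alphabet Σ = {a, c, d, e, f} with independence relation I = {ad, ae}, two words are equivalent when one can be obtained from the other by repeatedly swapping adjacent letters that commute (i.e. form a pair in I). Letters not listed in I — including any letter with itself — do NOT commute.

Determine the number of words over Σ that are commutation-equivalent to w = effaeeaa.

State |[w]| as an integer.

10

drop 0:e onto floor
drop 1:f onto {0:e}
drop 2:f onto {1:f}
drop 3:a onto {2:f}
drop 4:e onto {2:f}
drop 5:e onto {4:e}
drop 6:a onto {3:a}
drop 7:a onto {6:a}
ground layer = {0:e}
drop-orders for the pieces not yet dropped (sum over which currently-grounded one goes next):
  1 to go: {5} 1  {7} 1
  2 to go: {4,5} 1  {5,7} 2  {6,7} 1
  3 to go: {3,6,7} 1  {4,5,7} 3  {5,6,7} 3
  4 to go: {3,5,6,7} 4  {4,5,6,7} 6
  5 to go: {3,4,5,6,7} 10
  6 to go: {2,3,4,5,6,7} 10
  if 0:e drops first: 10 orders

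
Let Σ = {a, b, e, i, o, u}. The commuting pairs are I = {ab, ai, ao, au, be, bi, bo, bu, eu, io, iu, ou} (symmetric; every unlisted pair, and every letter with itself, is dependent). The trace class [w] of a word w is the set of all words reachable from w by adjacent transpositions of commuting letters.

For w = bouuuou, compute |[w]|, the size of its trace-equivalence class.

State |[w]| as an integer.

105

0(b) covers ∅
1(o) covers ∅
2(u) covers ∅
3(u) covers 2:u
4(u) covers 3:u
5(o) covers 1:o
6(u) covers 4:u
floor of heap: 0:b, 1:o, 2:u
completions by unplaced set U, small U first (add the entries for U minus each lowest piece of U):
  |U|=1: {0}:1  {5}:1  {6}:1
  |U|=2: {0,5}:2  {0,6}:2  {1,5}:1  {4,6}:1  {5,6}:2
  |U|=3: {0,1,5}:3  {0,4,6}:3  {0,5,6}:6  {1,5,6}:3  {3,4,6}:1  {4,5,6}:3
  |U|=4: {0,1,5,6}:12  {0,3,4,6}:4  {0,4,5,6}:12  {1,4,5,6}:6  {2,3,4,6}:1  {3,4,5,6}:4
  |U|=5: {0,1,4,5,6}:30  {0,2,3,4,6}:5  {0,3,4,5,6}:20  {1,3,4,5,6}:10  {2,3,4,5,6}:5
  start at 0(b): 15
  start at 1(o): 30
  start at 2(u): 60
sum over floor = 105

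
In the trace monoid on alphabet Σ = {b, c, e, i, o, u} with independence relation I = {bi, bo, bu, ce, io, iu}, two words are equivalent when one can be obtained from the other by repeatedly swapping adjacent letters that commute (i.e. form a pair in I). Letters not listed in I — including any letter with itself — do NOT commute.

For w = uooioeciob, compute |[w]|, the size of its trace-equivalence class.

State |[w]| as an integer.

60

#0=u has no predecessor
#1=o depends on [0:u]
#2=o depends on [1:o]
#3=i has no predecessor
#4=o depends on [2:o]
#5=e depends on [3:i, 4:o]
#6=c depends on [3:i, 4:o]
#7=i depends on [5:e, 6:c]
#8=o depends on [5:e, 6:c]
#9=b depends on [5:e, 6:c]
sources: [0:u, 3:i]
N(rest) = Σ N(rest − s) over sources s of rest; N(one piece) = 1:
  size 1 → [7]=1  [8]=1  [9]=1
  size 2 → [7,8]=2  [7,9]=2  [8,9]=2
  size 3 → [7,8,9]=6
  size 4 → [5,7,8,9]=6  [6,7,8,9]=6
  size 5 → [5,6,7,8,9]=12
  size 6 → [3,5,6,7,8,9]=12  [4,5,6,7,8,9]=12
  size 7 → [2,4,5,6,7,8,9]=12  [3,4,5,6,7,8,9]=24
  size 8 → [1,2,4,5,6,7,8,9]=12  [2,3,4,5,6,7,8,9]=36
  first=0(u) contributes 48
  first=3(i) contributes 12
|[w]| = 60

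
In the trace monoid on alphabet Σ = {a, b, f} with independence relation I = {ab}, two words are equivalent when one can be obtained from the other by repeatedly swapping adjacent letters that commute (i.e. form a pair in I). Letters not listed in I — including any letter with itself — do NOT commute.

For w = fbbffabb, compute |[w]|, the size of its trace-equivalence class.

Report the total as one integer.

#0=f has no predecessor
#1=b depends on [0:f]
#2=b depends on [1:b]
#3=f depends on [2:b]
#4=f depends on [3:f]
#5=a depends on [4:f]
#6=b depends on [4:f]
#7=b depends on [6:b]
sources: [0:f]
N(rest) = Σ N(rest − s) over sources s of rest; N(one piece) = 1:
  size 1 → [5]=1  [7]=1
  size 2 → [5,7]=2  [6,7]=1
  size 3 → [5,6,7]=3
  size 4 → [4,5,6,7]=3
  size 5 → [3,4,5,6,7]=3
  size 6 → [2,3,4,5,6,7]=3
  first=0(f) contributes 3

3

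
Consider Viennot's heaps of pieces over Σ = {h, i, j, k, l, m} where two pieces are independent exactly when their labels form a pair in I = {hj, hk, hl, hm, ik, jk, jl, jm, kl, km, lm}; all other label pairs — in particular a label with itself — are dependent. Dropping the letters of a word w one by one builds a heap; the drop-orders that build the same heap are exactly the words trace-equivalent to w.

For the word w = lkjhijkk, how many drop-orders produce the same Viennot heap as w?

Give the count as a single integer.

336

piece 0:l — minimal
piece 1:k — minimal
piece 2:j — minimal
piece 3:h — minimal
piece 4:i rests on {0:l, 2:j, 3:h}
piece 5:j rests on {4:i}
piece 6:k rests on {1:k}
piece 7:k rests on {6:k}
minimal pieces: {0:l, 1:k, 2:j, 3:h}
ways to finish when only these pieces remain (= sum over removing one remaining piece with nothing left below it):
  1 left: {5}→1  {7}→1
  2 left: {4,5}→1  {5,7}→2  {6,7}→1
  3 left: {0,4,5}→1  {1,6,7}→1  {2,4,5}→1  {3,4,5}→1  {4,5,7}→3  {5,6,7}→3
  4 left: {0,2,4,5}→2  {0,3,4,5}→2  {0,4,5,7}→4  {1,5,6,7}→4  {2,3,4,5}→2  {2,4,5,7}→4  {3,4,5,7}→4  {4,5,6,7}→6
  5 left: {0,2,3,4,5}→6  {0,2,4,5,7}→10  {0,3,4,5,7}→10  {0,4,5,6,7}→10  {1,4,5,6,7}→10  {2,3,4,5,7}→10  {2,4,5,6,7}→10  {3,4,5,6,7}→10
  6 left: {0,1,4,5,6,7}→20  {0,2,3,4,5,7}→36  {0,2,4,5,6,7}→30  {0,3,4,5,6,7}→30  {1,2,4,5,6,7}→20  {1,3,4,5,6,7}→20  {2,3,4,5,6,7}→30
  placing 0:l first → 70 extensions
  placing 1:k first → 126 extensions
  placing 2:j first → 70 extensions
  placing 3:h first → 70 extensions
total linear extensions = 336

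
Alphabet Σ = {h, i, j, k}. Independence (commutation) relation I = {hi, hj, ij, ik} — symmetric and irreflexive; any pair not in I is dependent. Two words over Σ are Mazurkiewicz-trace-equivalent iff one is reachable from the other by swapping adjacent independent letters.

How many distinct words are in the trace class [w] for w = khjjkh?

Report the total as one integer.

3

piece 0:k — minimal
piece 1:h rests on {0:k}
piece 2:j rests on {0:k}
piece 3:j rests on {2:j}
piece 4:k rests on {1:h, 3:j}
piece 5:h rests on {4:k}
minimal pieces: {0:k}
ways to finish when only these pieces remain (= sum over removing one remaining piece with nothing left below it):
  1 left: {5}→1
  2 left: {4,5}→1
  3 left: {1,4,5}→1  {3,4,5}→1
  4 left: {1,3,4,5}→2  {2,3,4,5}→1
  placing 0:k first → 3 extensions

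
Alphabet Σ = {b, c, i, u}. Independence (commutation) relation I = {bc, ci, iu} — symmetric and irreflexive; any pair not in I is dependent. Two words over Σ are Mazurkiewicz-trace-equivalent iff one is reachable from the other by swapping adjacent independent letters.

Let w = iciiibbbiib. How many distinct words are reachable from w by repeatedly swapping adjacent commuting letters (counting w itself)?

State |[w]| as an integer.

11

#0=i has no predecessor
#1=c has no predecessor
#2=i depends on [0:i]
#3=i depends on [2:i]
#4=i depends on [3:i]
#5=b depends on [4:i]
#6=b depends on [5:b]
#7=b depends on [6:b]
#8=i depends on [7:b]
#9=i depends on [8:i]
#10=b depends on [9:i]
sources: [0:i, 1:c]
N(rest) = Σ N(rest − s) over sources s of rest; N(one piece) = 1:
  size 1 → [1]=1  [10]=1
  size 2 → [1,10]=2  [9,10]=1
  size 3 → [1,9,10]=3  [8,9,10]=1
  size 4 → [1,8,9,10]=4  [7,8,9,10]=1
  size 5 → [1,7,8,9,10]=5  [6,7,8,9,10]=1
  size 6 → [1,6,7,8,9,10]=6  [5,6,7,8,9,10]=1
  size 7 → [1,5,6,7,8,9,10]=7  [4,5,6,7,8,9,10]=1
  size 8 → [1,4,5,6,7,8,9,10]=8  [3,4,5,6,7,8,9,10]=1
  size 9 → [1,3,4,5,6,7,8,9,10]=9  [2,3,4,5,6,7,8,9,10]=1
  first=0(i) contributes 10
  first=1(c) contributes 1
|[w]| = 11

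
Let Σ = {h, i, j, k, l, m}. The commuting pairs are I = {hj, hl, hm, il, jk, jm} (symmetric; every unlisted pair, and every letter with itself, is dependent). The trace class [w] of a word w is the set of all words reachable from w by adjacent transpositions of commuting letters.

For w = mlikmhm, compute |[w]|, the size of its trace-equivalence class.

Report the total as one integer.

6

drop 0:m onto floor
drop 1:l onto {0:m}
drop 2:i onto {0:m}
drop 3:k onto {1:l, 2:i}
drop 4:m onto {3:k}
drop 5:h onto {3:k}
drop 6:m onto {4:m}
ground layer = {0:m}
drop-orders for the pieces not yet dropped (sum over which currently-grounded one goes next):
  1 to go: {5} 1  {6} 1
  2 to go: {4,6} 1  {5,6} 2
  3 to go: {4,5,6} 3
  4 to go: {3,4,5,6} 3
  5 to go: {1,3,4,5,6} 3  {2,3,4,5,6} 3
  if 0:m drops first: 6 orders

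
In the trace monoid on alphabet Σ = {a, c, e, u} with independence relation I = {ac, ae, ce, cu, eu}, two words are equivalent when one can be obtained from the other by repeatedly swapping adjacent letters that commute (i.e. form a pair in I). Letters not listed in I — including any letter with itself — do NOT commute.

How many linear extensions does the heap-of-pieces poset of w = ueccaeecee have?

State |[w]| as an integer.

2520

#0=u has no predecessor
#1=e has no predecessor
#2=c has no predecessor
#3=c depends on [2:c]
#4=a depends on [0:u]
#5=e depends on [1:e]
#6=e depends on [5:e]
#7=c depends on [3:c]
#8=e depends on [6:e]
#9=e depends on [8:e]
sources: [0:u, 1:e, 2:c]
N(rest) = Σ N(rest − s) over sources s of rest; N(one piece) = 1:
  size 1 → [4]=1  [7]=1  [9]=1
  size 2 → [0,4]=1  [3,7]=1  [4,7]=2  [4,9]=2  [7,9]=2  [8,9]=1
  size 3 → [0,4,7]=3  [0,4,9]=3  [2,3,7]=1  [3,4,7]=3  [3,7,9]=3  [4,7,9]=6  [4,8,9]=3  [6,8,9]=1  [7,8,9]=3
  size 4 → [0,3,4,7]=6  [0,4,7,9]=12  [0,4,8,9]=6  [2,3,4,7]=4  [2,3,7,9]=4  [3,4,7,9]=12  [3,7,8,9]=6  [4,6,8,9]=4  [4,7,8,9]=12  [5,6,8,9]=1  [6,7,8,9]=4
  size 5 → [0,2,3,4,7]=10  [0,3,4,7,9]=30  [0,4,6,8,9]=10  [0,4,7,8,9]=30  [1,5,6,8,9]=1  [2,3,4,7,9]=20  [2,3,7,8,9]=10  [3,4,7,8,9]=30  [3,6,7,8,9]=10  [4,5,6,8,9]=5  [4,6,7,8,9]=20  [5,6,7,8,9]=5
  size 6 → [0,2,3,4,7,9]=60  [0,3,4,7,8,9]=90  [0,4,5,6,8,9]=15  [0,4,6,7,8,9]=60  [1,4,5,6,8,9]=6  [1,5,6,7,8,9]=6  [2,3,4,7,8,9]=60  [2,3,6,7,8,9]=20  [3,4,6,7,8,9]=60  [3,5,6,7,8,9]=15  [4,5,6,7,8,9]=30
  size 7 → [0,1,4,5,6,8,9]=21  [0,2,3,4,7,8,9]=210  [0,3,4,6,7,8,9]=210  [0,4,5,6,7,8,9]=105  [1,3,5,6,7,8,9]=21  [1,4,5,6,7,8,9]=42  [2,3,4,6,7,8,9]=140  [2,3,5,6,7,8,9]=35  [3,4,5,6,7,8,9]=105
  size 8 → [0,1,4,5,6,7,8,9]=168  [0,2,3,4,6,7,8,9]=560  [0,3,4,5,6,7,8,9]=420  [1,2,3,5,6,7,8,9]=56  [1,3,4,5,6,7,8,9]=168  [2,3,4,5,6,7,8,9]=280
  first=0(u) contributes 504
  first=1(e) contributes 1260
  first=2(c) contributes 756
|[w]| = 2520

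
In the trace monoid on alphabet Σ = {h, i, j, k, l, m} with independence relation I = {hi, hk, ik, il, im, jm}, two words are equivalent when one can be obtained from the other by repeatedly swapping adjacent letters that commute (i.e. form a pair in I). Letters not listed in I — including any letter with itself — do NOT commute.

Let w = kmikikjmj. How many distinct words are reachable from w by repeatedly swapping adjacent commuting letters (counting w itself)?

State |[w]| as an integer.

#0=k has no predecessor
#1=m depends on [0:k]
#2=i has no predecessor
#3=k depends on [1:m]
#4=i depends on [2:i]
#5=k depends on [3:k]
#6=j depends on [4:i, 5:k]
#7=m depends on [5:k]
#8=j depends on [6:j]
sources: [0:k, 2:i]
N(rest) = Σ N(rest − s) over sources s of rest; N(one piece) = 1:
  size 1 → [7]=1  [8]=1
  size 2 → [6,8]=1  [7,8]=2
  size 3 → [4,6,8]=1  [6,7,8]=3
  size 4 → [2,4,6,8]=1  [4,6,7,8]=4  [5,6,7,8]=3
  size 5 → [2,4,6,7,8]=5  [3,5,6,7,8]=3  [4,5,6,7,8]=7
  size 6 → [1,3,5,6,7,8]=3  [2,4,5,6,7,8]=12  [3,4,5,6,7,8]=10
  size 7 → [0,1,3,5,6,7,8]=3  [1,3,4,5,6,7,8]=13  [2,3,4,5,6,7,8]=22
  first=0(k) contributes 35
  first=2(i) contributes 16
|[w]| = 51

51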